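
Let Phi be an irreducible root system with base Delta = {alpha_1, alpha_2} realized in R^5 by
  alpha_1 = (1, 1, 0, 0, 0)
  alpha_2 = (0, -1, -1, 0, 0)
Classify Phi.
Compute the Cartan integers a_ij = 2(alpha_i, alpha_j)/(alpha_j, alpha_j); the resulting 2x2 Cartan matrix is
[[2, -1], [-1, 2]].
All simple roots have the same length, so the diagram is simply laced. The associated Dynkin diagram is a chain of 2 nodes with single edges (A_2), so the type is A_2 (the algebra sl(3)).

A_2 (sl(3))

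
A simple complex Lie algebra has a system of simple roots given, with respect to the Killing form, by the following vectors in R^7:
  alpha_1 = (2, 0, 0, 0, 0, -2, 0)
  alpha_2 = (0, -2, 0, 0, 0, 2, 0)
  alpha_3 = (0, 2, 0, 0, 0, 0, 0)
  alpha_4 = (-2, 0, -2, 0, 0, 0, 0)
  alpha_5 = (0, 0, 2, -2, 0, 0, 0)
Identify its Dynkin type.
Compute the Cartan integers a_ij = 2(alpha_i, alpha_j)/(alpha_j, alpha_j); the resulting 5x5 Cartan matrix is
[[2, -1, 0, -1, 0], [-1, 2, -2, 0, 0], [0, -1, 2, 0, 0], [-1, 0, 0, 2, -1], [0, 0, 0, -1, 2]].
The roots have two lengths (squared-length ratio 2:1); the short ones are alpha_{3}. The associated Dynkin diagram is a chain of 5 nodes with a double edge at one end; the terminal node there is the unique short simple root (B_5), so the type is B_5 (the algebra so(11)).

type B_5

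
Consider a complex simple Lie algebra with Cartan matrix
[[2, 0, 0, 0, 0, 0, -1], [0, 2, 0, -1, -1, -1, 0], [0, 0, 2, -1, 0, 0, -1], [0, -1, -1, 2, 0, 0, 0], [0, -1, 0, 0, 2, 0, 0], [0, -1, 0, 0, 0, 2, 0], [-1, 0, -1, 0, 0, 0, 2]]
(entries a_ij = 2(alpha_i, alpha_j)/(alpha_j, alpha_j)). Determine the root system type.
The matrix has rank 7 with 2's on the diagonal. Reading the off-diagonal entries as Dynkin edges (a single edge where a_ij = a_ji = -1; a double or triple edge where a_ij * a_ji = 2 or 3), the diagram is a chain of 5 nodes with a fork of two nodes at one end (D_7). One simple-root ordering that puts it in standard form is (alpha_1, alpha_7, alpha_3, alpha_4, alpha_2, alpha_5, alpha_6). So the algebra is type D_7, i.e. so(14).

D_7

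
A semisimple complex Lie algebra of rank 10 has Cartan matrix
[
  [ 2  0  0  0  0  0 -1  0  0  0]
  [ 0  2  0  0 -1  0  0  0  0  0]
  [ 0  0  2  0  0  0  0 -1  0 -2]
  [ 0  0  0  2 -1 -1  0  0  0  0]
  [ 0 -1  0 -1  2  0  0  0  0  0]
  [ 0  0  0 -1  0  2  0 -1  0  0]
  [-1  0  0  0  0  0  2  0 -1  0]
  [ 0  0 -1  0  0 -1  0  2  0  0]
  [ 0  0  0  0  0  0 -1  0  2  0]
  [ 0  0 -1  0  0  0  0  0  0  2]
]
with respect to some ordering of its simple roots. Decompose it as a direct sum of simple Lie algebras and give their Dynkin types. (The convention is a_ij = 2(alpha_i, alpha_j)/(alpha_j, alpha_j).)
The diagram associated to this matrix has two connected components: the simple roots {alpha_1, alpha_7, alpha_9} form a chain of 3 nodes with single edges (A_3), and {alpha_2, alpha_3, alpha_4, alpha_5, alpha_6, alpha_8, alpha_10} form a chain of 7 nodes with a double edge at one end; the terminal node there is the unique short simple root (B_7). A semisimple Lie algebra decomposes uniquely as the direct sum of simple ideals, one per connected component of its Dynkin diagram, so g ≅ A_3 ⊕ B_7 (dimension 15 + 105 = 120).

A_3 + B_7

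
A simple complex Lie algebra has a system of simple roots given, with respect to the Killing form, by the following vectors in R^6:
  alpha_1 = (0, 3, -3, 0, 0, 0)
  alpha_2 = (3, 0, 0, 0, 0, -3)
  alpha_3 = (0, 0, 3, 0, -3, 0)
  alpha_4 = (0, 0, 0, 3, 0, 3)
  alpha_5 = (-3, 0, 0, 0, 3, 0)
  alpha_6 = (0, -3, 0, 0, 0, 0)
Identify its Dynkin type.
Compute the Cartan integers a_ij = 2(alpha_i, alpha_j)/(alpha_j, alpha_j); the resulting 6x6 Cartan matrix is
[[2, 0, -1, 0, 0, -2], [0, 2, 0, -1, -1, 0], [-1, 0, 2, 0, -1, 0], [0, -1, 0, 2, 0, 0], [0, -1, -1, 0, 2, 0], [-1, 0, 0, 0, 0, 2]].
The roots have two lengths (squared-length ratio 2:1); the short ones are alpha_{6}. The associated Dynkin diagram is a chain of 6 nodes with a double edge at one end; the terminal node there is the unique short simple root (B_6), so the type is B_6 (the algebra so(13)).

type B_6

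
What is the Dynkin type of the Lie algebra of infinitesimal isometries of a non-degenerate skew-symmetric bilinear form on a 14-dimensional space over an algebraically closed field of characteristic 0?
C_7

This is sp(14), which has dimension 14(14+1)/2 = 105 and rank 14/2 = 7. In the classification of classical Lie algebras, the symplectic algebra sp(2n) has type C_n; here n = 7, so the Dynkin diagram is a chain of 7 nodes with a double edge at one end; the terminal node there is the unique long simple root (C_7). Hence the type is C_7.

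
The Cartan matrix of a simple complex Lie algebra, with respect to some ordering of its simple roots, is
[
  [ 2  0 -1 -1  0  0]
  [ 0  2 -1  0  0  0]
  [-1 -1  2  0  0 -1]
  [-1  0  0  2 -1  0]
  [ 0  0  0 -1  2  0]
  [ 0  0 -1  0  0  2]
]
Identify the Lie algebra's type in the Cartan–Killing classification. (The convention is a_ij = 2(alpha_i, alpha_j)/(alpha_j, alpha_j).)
type D_6

The matrix has rank 6 with 2's on the diagonal. Reading the off-diagonal entries as Dynkin edges (a single edge where a_ij = a_ji = -1; a double or triple edge where a_ij * a_ji = 2 or 3), the diagram is a chain of 4 nodes with a fork of two nodes at one end (D_6). One simple-root ordering that puts it in standard form is (alpha_5, alpha_4, alpha_1, alpha_3, alpha_6, alpha_2). So the algebra is type D_6, i.e. so(12).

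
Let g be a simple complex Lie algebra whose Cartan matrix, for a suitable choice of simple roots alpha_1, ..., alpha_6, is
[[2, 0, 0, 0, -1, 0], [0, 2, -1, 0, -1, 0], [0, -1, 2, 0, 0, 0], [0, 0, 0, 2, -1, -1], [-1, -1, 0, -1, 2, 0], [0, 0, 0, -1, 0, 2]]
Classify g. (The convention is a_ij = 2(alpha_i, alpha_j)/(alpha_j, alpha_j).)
The matrix has rank 6 with 2's on the diagonal. Reading the off-diagonal entries as Dynkin edges (a single edge where a_ij = a_ji = -1; a double or triple edge where a_ij * a_ji = 2 or 3), the diagram is a chain of 5 nodes with one extra node attached to the third node from one end (E_6). One simple-root ordering that puts it in standard form is (alpha_3, alpha_1, alpha_2, alpha_5, alpha_4, alpha_6). So the algebra is type E_6.

E_6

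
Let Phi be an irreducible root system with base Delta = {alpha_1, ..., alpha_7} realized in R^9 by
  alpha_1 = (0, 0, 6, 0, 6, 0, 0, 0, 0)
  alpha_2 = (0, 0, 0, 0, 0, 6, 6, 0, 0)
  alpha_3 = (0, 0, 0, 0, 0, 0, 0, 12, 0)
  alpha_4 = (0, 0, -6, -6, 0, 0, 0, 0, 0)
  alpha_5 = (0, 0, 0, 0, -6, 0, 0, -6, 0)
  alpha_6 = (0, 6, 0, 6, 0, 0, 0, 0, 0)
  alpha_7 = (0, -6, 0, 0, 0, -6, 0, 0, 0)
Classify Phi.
C7

Compute the Cartan integers a_ij = 2(alpha_i, alpha_j)/(alpha_j, alpha_j); the resulting 7x7 Cartan matrix is
[[2, 0, 0, -1, -1, 0, 0], [0, 2, 0, 0, 0, 0, -1], [0, 0, 2, 0, -2, 0, 0], [-1, 0, 0, 2, 0, -1, 0], [-1, 0, -1, 0, 2, 0, 0], [0, 0, 0, -1, 0, 2, -1], [0, -1, 0, 0, 0, -1, 2]].
The roots have two lengths (squared-length ratio 2:1); the short ones are alpha_{1,2,4,5,6,7}. The associated Dynkin diagram is a chain of 7 nodes with a double edge at one end; the terminal node there is the unique long simple root (C_7), so the type is C_7 (the algebra sp(14)).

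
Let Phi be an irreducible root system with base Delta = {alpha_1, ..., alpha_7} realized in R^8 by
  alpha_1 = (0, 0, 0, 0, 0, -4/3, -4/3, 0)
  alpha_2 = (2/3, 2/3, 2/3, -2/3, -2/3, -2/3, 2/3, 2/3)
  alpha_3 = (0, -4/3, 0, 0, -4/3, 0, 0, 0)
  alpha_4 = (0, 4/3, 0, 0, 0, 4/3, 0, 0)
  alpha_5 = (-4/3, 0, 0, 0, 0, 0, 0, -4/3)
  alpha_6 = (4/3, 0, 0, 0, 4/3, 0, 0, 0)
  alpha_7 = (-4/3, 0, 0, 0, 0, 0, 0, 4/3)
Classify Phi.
E7

Compute the Cartan integers a_ij = 2(alpha_i, alpha_j)/(alpha_j, alpha_j); the resulting 7x7 Cartan matrix is
[[2, 0, 0, -1, 0, 0, 0], [0, 2, 0, 0, -1, 0, 0], [0, 0, 2, -1, 0, -1, 0], [-1, 0, -1, 2, 0, 0, 0], [0, -1, 0, 0, 2, -1, 0], [0, 0, -1, 0, -1, 2, -1], [0, 0, 0, 0, 0, -1, 2]].
All simple roots have the same length, so the diagram is simply laced. The associated Dynkin diagram is a chain of 6 nodes with one extra node attached to the third node from one end (E_7), so the type is E_7.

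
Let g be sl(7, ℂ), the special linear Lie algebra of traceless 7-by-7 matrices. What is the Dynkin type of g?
This is sl(7), which has dimension 7^2 - 1 = 48 and rank 7 - 1 = 6 (a Cartan subalgebra is the diagonal traceless matrices). In the classification of classical Lie algebras, the special linear algebra sl(n+1) has type A_n; here n = 6, so the Dynkin diagram is a chain of 6 nodes with single edges (A_6). Hence the type is A_6.

type A_6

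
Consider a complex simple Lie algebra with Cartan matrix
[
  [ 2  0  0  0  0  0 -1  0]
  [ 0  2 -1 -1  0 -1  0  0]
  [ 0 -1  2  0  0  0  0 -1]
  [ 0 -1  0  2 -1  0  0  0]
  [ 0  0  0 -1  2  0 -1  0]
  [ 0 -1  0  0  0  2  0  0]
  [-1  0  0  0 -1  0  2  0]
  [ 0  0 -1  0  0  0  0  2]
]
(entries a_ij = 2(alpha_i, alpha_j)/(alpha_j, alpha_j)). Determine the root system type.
E_8

The matrix has rank 8 with 2's on the diagonal. Reading the off-diagonal entries as Dynkin edges (a single edge where a_ij = a_ji = -1; a double or triple edge where a_ij * a_ji = 2 or 3), the diagram is a chain of 7 nodes with one extra node attached to the third node from one end (E_8). One simple-root ordering that puts it in standard form is (alpha_8, alpha_6, alpha_3, alpha_2, alpha_4, alpha_5, alpha_7, alpha_1). So the algebra is type E_8.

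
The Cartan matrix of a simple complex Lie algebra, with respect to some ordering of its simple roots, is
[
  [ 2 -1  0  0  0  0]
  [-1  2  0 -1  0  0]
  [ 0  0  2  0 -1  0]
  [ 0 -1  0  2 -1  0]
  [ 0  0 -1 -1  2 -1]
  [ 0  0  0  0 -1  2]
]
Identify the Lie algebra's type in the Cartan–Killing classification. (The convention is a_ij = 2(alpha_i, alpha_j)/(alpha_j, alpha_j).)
D_6

The matrix has rank 6 with 2's on the diagonal. Reading the off-diagonal entries as Dynkin edges (a single edge where a_ij = a_ji = -1; a double or triple edge where a_ij * a_ji = 2 or 3), the diagram is a chain of 4 nodes with a fork of two nodes at one end (D_6). One simple-root ordering that puts it in standard form is (alpha_1, alpha_2, alpha_4, alpha_5, alpha_6, alpha_3). So the algebra is type D_6, i.e. so(12).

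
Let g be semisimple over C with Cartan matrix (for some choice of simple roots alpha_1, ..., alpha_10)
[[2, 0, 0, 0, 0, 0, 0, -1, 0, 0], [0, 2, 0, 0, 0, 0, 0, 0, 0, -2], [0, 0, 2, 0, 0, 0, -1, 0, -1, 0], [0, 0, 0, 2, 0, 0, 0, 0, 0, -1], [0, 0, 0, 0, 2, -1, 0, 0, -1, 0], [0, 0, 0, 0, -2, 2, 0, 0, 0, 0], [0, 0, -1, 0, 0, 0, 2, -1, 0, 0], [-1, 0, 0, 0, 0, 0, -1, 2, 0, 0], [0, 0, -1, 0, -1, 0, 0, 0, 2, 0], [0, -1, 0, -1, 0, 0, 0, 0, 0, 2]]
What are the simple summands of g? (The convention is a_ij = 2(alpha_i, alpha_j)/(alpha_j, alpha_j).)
The diagram associated to this matrix has two connected components: the simple roots {alpha_2, alpha_4, alpha_10} form a chain of 3 nodes with a double edge at one end; the terminal node there is the unique long simple root (C_3), and {alpha_1, alpha_3, alpha_5, alpha_6, alpha_7, alpha_8, alpha_9} form a chain of 7 nodes with a double edge at one end; the terminal node there is the unique long simple root (C_7). A semisimple Lie algebra decomposes uniquely as the direct sum of simple ideals, one per connected component of its Dynkin diagram, so g ≅ C_3 ⊕ C_7 (dimension 21 + 105 = 126).

C3 ⊕ C7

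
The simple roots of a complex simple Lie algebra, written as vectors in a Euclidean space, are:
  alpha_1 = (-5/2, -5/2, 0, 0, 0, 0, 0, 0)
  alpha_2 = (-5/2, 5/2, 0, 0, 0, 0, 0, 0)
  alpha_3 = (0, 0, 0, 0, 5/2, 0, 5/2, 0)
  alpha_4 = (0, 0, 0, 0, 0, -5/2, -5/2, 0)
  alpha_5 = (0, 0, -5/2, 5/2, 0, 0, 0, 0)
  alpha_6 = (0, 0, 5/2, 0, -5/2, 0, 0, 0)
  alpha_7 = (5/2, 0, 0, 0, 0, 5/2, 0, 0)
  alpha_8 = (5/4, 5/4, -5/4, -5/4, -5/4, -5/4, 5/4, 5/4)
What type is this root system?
E_8

Compute the Cartan integers a_ij = 2(alpha_i, alpha_j)/(alpha_j, alpha_j); the resulting 8x8 Cartan matrix is
[[2, 0, 0, 0, 0, 0, -1, -1], [0, 2, 0, 0, 0, 0, -1, 0], [0, 0, 2, -1, 0, -1, 0, 0], [0, 0, -1, 2, 0, 0, -1, 0], [0, 0, 0, 0, 2, -1, 0, 0], [0, 0, -1, 0, -1, 2, 0, 0], [-1, -1, 0, -1, 0, 0, 2, 0], [-1, 0, 0, 0, 0, 0, 0, 2]].
All simple roots have the same length, so the diagram is simply laced. The associated Dynkin diagram is a chain of 7 nodes with one extra node attached to the third node from one end (E_8), so the type is E_8.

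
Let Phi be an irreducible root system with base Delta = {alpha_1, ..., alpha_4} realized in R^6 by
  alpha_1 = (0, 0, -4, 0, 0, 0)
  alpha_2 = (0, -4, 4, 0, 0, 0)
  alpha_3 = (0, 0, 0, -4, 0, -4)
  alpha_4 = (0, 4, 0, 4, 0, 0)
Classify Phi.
B_4 (so(9))

Compute the Cartan integers a_ij = 2(alpha_i, alpha_j)/(alpha_j, alpha_j); the resulting 4x4 Cartan matrix is
[[2, -1, 0, 0], [-2, 2, 0, -1], [0, 0, 2, -1], [0, -1, -1, 2]].
The roots have two lengths (squared-length ratio 2:1); the short ones are alpha_{1}. The associated Dynkin diagram is a chain of 4 nodes with a double edge at one end; the terminal node there is the unique short simple root (B_4), so the type is B_4 (the algebra so(9)).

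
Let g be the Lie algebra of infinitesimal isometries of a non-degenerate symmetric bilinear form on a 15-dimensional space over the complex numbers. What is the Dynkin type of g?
This is so(15) with 15 odd, which has dimension 15(15-1)/2 = 105 and rank (15-1)/2 = 7. In the classification of classical Lie algebras, the orthogonal algebra so(2n+1) in an odd number of variables has type B_n; here n = 7, so the Dynkin diagram is a chain of 7 nodes with a double edge at one end; the terminal node there is the unique short simple root (B_7). Hence the type is B_7.

B_7 (so(15))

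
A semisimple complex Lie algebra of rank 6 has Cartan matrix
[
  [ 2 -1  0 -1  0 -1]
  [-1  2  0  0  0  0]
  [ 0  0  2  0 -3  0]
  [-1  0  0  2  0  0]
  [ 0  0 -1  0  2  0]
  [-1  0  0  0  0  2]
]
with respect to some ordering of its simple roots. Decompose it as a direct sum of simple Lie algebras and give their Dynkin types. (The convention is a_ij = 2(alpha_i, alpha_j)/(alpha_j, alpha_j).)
The diagram associated to this matrix has two connected components: the simple roots {alpha_1, alpha_2, alpha_4, alpha_6} form a chain of 2 nodes with a fork of two nodes at one end (D_4), and {alpha_3, alpha_5} form two nodes joined by a triple edge (G_2). A semisimple Lie algebra decomposes uniquely as the direct sum of simple ideals, one per connected component of its Dynkin diagram, so g ≅ D_4 ⊕ G_2 (dimension 28 + 14 = 42).

type D_4 ⊕ type G_2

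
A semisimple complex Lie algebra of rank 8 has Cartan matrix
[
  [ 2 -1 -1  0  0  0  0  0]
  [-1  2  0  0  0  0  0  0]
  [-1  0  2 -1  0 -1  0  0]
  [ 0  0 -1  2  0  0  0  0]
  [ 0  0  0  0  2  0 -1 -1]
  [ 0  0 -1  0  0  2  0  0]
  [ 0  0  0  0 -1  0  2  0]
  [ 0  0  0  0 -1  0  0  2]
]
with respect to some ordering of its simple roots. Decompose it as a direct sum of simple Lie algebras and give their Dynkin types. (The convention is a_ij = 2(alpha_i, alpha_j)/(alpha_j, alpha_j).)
The diagram associated to this matrix has two connected components: the simple roots {alpha_5, alpha_7, alpha_8} form a chain of 3 nodes with single edges (A_3), and {alpha_1, alpha_2, alpha_3, alpha_4, alpha_6} form a chain of 3 nodes with a fork of two nodes at one end (D_5). A semisimple Lie algebra decomposes uniquely as the direct sum of simple ideals, one per connected component of its Dynkin diagram, so g ≅ A_3 ⊕ D_5 (dimension 15 + 45 = 60).

A_3 ⊕ D_5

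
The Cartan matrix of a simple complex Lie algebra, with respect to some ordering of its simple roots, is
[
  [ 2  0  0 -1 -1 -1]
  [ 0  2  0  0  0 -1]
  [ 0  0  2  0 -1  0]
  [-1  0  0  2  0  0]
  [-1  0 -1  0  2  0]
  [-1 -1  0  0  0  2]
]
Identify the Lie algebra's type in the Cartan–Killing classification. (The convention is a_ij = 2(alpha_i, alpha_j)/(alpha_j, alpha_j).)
E6

The matrix has rank 6 with 2's on the diagonal. Reading the off-diagonal entries as Dynkin edges (a single edge where a_ij = a_ji = -1; a double or triple edge where a_ij * a_ji = 2 or 3), the diagram is a chain of 5 nodes with one extra node attached to the third node from one end (E_6). One simple-root ordering that puts it in standard form is (alpha_3, alpha_4, alpha_5, alpha_1, alpha_6, alpha_2). So the algebra is type E_6.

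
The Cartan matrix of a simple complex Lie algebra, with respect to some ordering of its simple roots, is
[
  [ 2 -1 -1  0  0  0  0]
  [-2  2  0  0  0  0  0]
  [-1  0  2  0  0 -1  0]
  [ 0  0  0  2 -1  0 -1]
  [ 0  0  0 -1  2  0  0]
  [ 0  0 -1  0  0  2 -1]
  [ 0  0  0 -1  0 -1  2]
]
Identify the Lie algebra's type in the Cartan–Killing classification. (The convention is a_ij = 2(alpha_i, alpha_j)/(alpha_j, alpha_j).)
The matrix has rank 7 with 2's on the diagonal. Reading the off-diagonal entries as Dynkin edges (a single edge where a_ij = a_ji = -1; a double or triple edge where a_ij * a_ji = 2 or 3), the diagram is a chain of 7 nodes with a double edge at one end; the terminal node there is the unique long simple root (C_7). One simple-root ordering that puts it in standard form is (alpha_5, alpha_4, alpha_7, alpha_6, alpha_3, alpha_1, alpha_2). So the algebra is type C_7, i.e. sp(14).

C_7 (sp(14))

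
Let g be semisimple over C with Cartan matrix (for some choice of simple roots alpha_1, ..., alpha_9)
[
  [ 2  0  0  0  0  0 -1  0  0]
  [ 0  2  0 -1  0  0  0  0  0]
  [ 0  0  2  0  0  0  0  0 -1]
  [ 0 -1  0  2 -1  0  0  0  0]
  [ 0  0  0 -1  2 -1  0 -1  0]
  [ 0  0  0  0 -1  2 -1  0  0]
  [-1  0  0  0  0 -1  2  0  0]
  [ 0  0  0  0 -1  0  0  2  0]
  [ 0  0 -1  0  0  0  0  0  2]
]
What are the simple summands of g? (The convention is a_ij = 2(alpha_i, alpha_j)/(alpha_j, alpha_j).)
A_2 (sl(3)) + E_7

The diagram associated to this matrix has two connected components: the simple roots {alpha_3, alpha_9} form a chain of 2 nodes with single edges (A_2), and {alpha_1, alpha_2, alpha_4, alpha_5, alpha_6, alpha_7, alpha_8} form a chain of 6 nodes with one extra node attached to the third node from one end (E_7). A semisimple Lie algebra decomposes uniquely as the direct sum of simple ideals, one per connected component of its Dynkin diagram, so g ≅ A_2 ⊕ E_7 (dimension 8 + 133 = 141).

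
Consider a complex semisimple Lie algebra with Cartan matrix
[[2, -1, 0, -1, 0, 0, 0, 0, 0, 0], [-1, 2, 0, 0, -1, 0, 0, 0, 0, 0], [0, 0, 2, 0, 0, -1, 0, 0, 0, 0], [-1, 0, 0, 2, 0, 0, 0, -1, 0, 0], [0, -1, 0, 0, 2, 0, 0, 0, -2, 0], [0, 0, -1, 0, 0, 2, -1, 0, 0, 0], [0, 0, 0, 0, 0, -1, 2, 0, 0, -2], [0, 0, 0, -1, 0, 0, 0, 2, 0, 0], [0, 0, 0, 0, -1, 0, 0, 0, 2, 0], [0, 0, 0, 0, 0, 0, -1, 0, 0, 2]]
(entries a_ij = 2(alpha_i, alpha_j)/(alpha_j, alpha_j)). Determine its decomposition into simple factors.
type B_4 + type B_6

The diagram associated to this matrix has two connected components: the simple roots {alpha_3, alpha_6, alpha_7, alpha_10} form a chain of 4 nodes with a double edge at one end; the terminal node there is the unique short simple root (B_4), and {alpha_1, alpha_2, alpha_4, alpha_5, alpha_8, alpha_9} form a chain of 6 nodes with a double edge at one end; the terminal node there is the unique short simple root (B_6). A semisimple Lie algebra decomposes uniquely as the direct sum of simple ideals, one per connected component of its Dynkin diagram, so g ≅ B_4 ⊕ B_6 (dimension 36 + 78 = 114).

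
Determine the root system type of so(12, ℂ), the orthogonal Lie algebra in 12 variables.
This is so(12) with 12 even, which has dimension 12(12-1)/2 = 66 and rank 12/2 = 6. In the classification of classical Lie algebras, the orthogonal algebra so(2n) in an even number of variables has type D_n; here n = 6, so the Dynkin diagram is a chain of 4 nodes with a fork of two nodes at one end (D_6). Hence the type is D_6.

D_6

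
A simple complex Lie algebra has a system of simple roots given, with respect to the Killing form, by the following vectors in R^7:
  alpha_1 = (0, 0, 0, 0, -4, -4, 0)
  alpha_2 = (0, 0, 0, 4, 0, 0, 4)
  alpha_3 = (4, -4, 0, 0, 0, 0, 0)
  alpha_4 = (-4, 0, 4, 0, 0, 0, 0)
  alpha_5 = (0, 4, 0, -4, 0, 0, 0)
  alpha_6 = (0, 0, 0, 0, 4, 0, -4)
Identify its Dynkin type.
A6

Compute the Cartan integers a_ij = 2(alpha_i, alpha_j)/(alpha_j, alpha_j); the resulting 6x6 Cartan matrix is
[[2, 0, 0, 0, 0, -1], [0, 2, 0, 0, -1, -1], [0, 0, 2, -1, -1, 0], [0, 0, -1, 2, 0, 0], [0, -1, -1, 0, 2, 0], [-1, -1, 0, 0, 0, 2]].
All simple roots have the same length, so the diagram is simply laced. The associated Dynkin diagram is a chain of 6 nodes with single edges (A_6), so the type is A_6 (the algebra sl(7)).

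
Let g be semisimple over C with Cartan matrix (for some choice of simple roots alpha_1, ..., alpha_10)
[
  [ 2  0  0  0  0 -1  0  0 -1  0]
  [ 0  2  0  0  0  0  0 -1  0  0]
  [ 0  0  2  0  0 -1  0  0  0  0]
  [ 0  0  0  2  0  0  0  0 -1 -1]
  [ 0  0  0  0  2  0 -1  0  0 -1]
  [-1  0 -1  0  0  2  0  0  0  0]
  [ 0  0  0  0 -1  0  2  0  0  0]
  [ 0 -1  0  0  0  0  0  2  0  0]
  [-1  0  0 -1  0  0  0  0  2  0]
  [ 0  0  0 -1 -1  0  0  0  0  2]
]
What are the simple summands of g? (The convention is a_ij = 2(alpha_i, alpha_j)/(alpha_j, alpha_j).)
type A_2 ⊕ type A_8

The diagram associated to this matrix has two connected components: the simple roots {alpha_2, alpha_8} form a chain of 2 nodes with single edges (A_2), and {alpha_1, alpha_3, alpha_4, alpha_5, alpha_6, alpha_7, alpha_9, alpha_10} form a chain of 8 nodes with single edges (A_8). A semisimple Lie algebra decomposes uniquely as the direct sum of simple ideals, one per connected component of its Dynkin diagram, so g ≅ A_2 ⊕ A_8 (dimension 8 + 80 = 88).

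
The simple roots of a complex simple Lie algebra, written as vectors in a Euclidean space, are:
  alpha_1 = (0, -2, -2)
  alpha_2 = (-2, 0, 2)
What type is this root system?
Compute the Cartan integers a_ij = 2(alpha_i, alpha_j)/(alpha_j, alpha_j); the resulting 2x2 Cartan matrix is
[[2, -1], [-1, 2]].
All simple roots have the same length, so the diagram is simply laced. The associated Dynkin diagram is a chain of 2 nodes with single edges (A_2), so the type is A_2 (the algebra sl(3)).

A_2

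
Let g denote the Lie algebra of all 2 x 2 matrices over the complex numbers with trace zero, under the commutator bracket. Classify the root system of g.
A_1 (sl(2))

This is sl(2), which has dimension 2^2 - 1 = 3 and rank 2 - 1 = 1 (a Cartan subalgebra is the diagonal traceless matrices). In the classification of classical Lie algebras, the special linear algebra sl(n+1) has type A_n; here n = 1, so the Dynkin diagram is a chain of 1 nodes with single edges (A_1). Hence the type is A_1.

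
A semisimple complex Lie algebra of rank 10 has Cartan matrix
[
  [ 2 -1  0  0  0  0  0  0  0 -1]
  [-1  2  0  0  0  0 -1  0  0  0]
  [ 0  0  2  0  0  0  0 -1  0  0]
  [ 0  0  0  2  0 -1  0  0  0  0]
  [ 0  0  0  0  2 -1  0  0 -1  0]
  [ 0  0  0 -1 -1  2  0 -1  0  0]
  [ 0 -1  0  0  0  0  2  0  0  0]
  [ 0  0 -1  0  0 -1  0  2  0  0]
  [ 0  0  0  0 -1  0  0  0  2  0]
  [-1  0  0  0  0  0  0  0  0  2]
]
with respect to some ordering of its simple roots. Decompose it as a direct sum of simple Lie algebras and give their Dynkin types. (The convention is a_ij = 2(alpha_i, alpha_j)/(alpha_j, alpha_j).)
type A_4 + type E_6

The diagram associated to this matrix has two connected components: the simple roots {alpha_1, alpha_2, alpha_7, alpha_10} form a chain of 4 nodes with single edges (A_4), and {alpha_3, alpha_4, alpha_5, alpha_6, alpha_8, alpha_9} form a chain of 5 nodes with one extra node attached to the third node from one end (E_6). A semisimple Lie algebra decomposes uniquely as the direct sum of simple ideals, one per connected component of its Dynkin diagram, so g ≅ A_4 ⊕ E_6 (dimension 24 + 78 = 102).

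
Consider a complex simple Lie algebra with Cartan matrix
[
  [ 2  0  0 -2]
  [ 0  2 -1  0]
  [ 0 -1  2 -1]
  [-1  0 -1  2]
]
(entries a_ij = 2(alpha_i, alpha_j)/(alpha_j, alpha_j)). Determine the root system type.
C_4

The matrix has rank 4 with 2's on the diagonal. Reading the off-diagonal entries as Dynkin edges (a single edge where a_ij = a_ji = -1; a double or triple edge where a_ij * a_ji = 2 or 3), the diagram is a chain of 4 nodes with a double edge at one end; the terminal node there is the unique long simple root (C_4). One simple-root ordering that puts it in standard form is (alpha_2, alpha_3, alpha_4, alpha_1). So the algebra is type C_4, i.e. sp(8).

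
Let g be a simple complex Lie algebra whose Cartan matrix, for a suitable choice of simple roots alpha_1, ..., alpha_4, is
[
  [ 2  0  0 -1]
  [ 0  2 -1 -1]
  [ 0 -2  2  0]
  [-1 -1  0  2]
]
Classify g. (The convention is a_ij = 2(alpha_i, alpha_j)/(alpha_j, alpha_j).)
C_4 (sp(8))

The matrix has rank 4 with 2's on the diagonal. Reading the off-diagonal entries as Dynkin edges (a single edge where a_ij = a_ji = -1; a double or triple edge where a_ij * a_ji = 2 or 3), the diagram is a chain of 4 nodes with a double edge at one end; the terminal node there is the unique long simple root (C_4). One simple-root ordering that puts it in standard form is (alpha_1, alpha_4, alpha_2, alpha_3). So the algebra is type C_4, i.e. sp(8).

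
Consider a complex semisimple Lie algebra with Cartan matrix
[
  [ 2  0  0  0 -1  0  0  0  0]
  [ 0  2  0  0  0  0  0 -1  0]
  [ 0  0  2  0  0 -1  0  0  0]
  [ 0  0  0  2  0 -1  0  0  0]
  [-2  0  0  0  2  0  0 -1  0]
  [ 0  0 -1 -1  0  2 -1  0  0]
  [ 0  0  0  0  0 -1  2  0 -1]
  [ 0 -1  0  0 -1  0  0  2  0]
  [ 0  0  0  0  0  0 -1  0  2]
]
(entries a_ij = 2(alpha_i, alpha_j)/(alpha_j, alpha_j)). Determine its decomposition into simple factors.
B_4 + D_5

The diagram associated to this matrix has two connected components: the simple roots {alpha_1, alpha_2, alpha_5, alpha_8} form a chain of 4 nodes with a double edge at one end; the terminal node there is the unique short simple root (B_4), and {alpha_3, alpha_4, alpha_6, alpha_7, alpha_9} form a chain of 3 nodes with a fork of two nodes at one end (D_5). A semisimple Lie algebra decomposes uniquely as the direct sum of simple ideals, one per connected component of its Dynkin diagram, so g ≅ B_4 ⊕ D_5 (dimension 36 + 45 = 81).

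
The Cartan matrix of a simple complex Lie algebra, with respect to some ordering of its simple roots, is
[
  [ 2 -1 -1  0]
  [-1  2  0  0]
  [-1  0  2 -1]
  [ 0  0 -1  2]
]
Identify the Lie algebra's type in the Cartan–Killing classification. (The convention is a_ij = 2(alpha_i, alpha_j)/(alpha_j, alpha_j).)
The matrix has rank 4 with 2's on the diagonal. Reading the off-diagonal entries as Dynkin edges (a single edge where a_ij = a_ji = -1; a double or triple edge where a_ij * a_ji = 2 or 3), the diagram is a chain of 4 nodes with single edges (A_4). One simple-root ordering that puts it in standard form is (alpha_2, alpha_1, alpha_3, alpha_4). So the algebra is type A_4, i.e. sl(5).

A_4 (sl(5))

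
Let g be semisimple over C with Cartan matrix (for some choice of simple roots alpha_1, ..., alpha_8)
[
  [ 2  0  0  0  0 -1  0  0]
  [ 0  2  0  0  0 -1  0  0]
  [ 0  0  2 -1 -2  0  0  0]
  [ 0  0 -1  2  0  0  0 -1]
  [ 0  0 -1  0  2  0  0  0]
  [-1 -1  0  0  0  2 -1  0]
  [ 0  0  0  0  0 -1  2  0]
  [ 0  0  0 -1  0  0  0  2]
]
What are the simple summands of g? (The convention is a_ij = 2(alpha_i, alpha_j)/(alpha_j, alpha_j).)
The diagram associated to this matrix has two connected components: the simple roots {alpha_3, alpha_4, alpha_5, alpha_8} form a chain of 4 nodes with a double edge at one end; the terminal node there is the unique short simple root (B_4), and {alpha_1, alpha_2, alpha_6, alpha_7} form a chain of 2 nodes with a fork of two nodes at one end (D_4). A semisimple Lie algebra decomposes uniquely as the direct sum of simple ideals, one per connected component of its Dynkin diagram, so g ≅ B_4 ⊕ D_4 (dimension 36 + 28 = 64).

B_4 + D_4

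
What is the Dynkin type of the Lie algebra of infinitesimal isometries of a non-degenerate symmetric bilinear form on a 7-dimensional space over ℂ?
B_3 (so(7))

This is so(7) with 7 odd, which has dimension 7(7-1)/2 = 21 and rank (7-1)/2 = 3. In the classification of classical Lie algebras, the orthogonal algebra so(2n+1) in an odd number of variables has type B_n; here n = 3, so the Dynkin diagram is a chain of 3 nodes with a double edge at one end; the terminal node there is the unique short simple root (B_3). Hence the type is B_3.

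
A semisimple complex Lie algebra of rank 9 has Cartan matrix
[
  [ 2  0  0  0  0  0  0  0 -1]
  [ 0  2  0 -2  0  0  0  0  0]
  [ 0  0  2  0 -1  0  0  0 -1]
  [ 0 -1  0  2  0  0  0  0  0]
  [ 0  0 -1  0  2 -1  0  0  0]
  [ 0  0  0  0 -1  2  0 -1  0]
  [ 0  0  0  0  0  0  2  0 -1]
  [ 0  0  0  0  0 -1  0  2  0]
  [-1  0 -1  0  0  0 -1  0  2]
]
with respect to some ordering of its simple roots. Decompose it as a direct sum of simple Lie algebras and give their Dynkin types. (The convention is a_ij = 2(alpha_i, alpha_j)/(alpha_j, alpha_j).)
The diagram associated to this matrix has two connected components: the simple roots {alpha_2, alpha_4} form a chain of 2 nodes with a double edge at one end; the terminal node there is the unique short simple root (B_2), and {alpha_1, alpha_3, alpha_5, alpha_6, alpha_7, alpha_8, alpha_9} form a chain of 5 nodes with a fork of two nodes at one end (D_7). A semisimple Lie algebra decomposes uniquely as the direct sum of simple ideals, one per connected component of its Dynkin diagram, so g ≅ B_2 ⊕ D_7 (dimension 10 + 91 = 101).

type B_2 ⊕ type D_7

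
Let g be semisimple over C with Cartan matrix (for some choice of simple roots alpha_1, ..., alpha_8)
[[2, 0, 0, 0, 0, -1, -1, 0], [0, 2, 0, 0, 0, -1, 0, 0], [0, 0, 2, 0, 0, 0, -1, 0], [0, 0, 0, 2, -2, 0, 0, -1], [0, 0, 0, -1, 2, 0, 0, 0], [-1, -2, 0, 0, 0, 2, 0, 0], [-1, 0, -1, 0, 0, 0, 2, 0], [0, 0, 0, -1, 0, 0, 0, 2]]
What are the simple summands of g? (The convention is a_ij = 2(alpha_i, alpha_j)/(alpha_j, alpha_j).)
The diagram associated to this matrix has two connected components: the simple roots {alpha_4, alpha_5, alpha_8} form a chain of 3 nodes with a double edge at one end; the terminal node there is the unique short simple root (B_3), and {alpha_1, alpha_2, alpha_3, alpha_6, alpha_7} form a chain of 5 nodes with a double edge at one end; the terminal node there is the unique short simple root (B_5). A semisimple Lie algebra decomposes uniquely as the direct sum of simple ideals, one per connected component of its Dynkin diagram, so g ≅ B_3 ⊕ B_5 (dimension 21 + 55 = 76).

B3 ⊕ B5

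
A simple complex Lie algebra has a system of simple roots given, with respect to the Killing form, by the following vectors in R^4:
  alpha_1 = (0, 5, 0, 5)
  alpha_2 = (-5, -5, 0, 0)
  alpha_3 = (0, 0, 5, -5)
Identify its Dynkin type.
A_3

Compute the Cartan integers a_ij = 2(alpha_i, alpha_j)/(alpha_j, alpha_j); the resulting 3x3 Cartan matrix is
[[2, -1, -1], [-1, 2, 0], [-1, 0, 2]].
All simple roots have the same length, so the diagram is simply laced. The associated Dynkin diagram is a chain of 3 nodes with single edges (A_3), so the type is A_3 (the algebra sl(4)).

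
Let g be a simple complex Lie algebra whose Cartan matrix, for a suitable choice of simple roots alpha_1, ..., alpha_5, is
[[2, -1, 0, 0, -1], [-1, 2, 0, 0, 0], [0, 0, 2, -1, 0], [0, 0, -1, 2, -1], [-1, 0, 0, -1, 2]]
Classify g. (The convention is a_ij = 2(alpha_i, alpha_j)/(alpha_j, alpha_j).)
A_5 (sl(6))

The matrix has rank 5 with 2's on the diagonal. Reading the off-diagonal entries as Dynkin edges (a single edge where a_ij = a_ji = -1; a double or triple edge where a_ij * a_ji = 2 or 3), the diagram is a chain of 5 nodes with single edges (A_5). One simple-root ordering that puts it in standard form is (alpha_2, alpha_1, alpha_5, alpha_4, alpha_3). So the algebra is type A_5, i.e. sl(6).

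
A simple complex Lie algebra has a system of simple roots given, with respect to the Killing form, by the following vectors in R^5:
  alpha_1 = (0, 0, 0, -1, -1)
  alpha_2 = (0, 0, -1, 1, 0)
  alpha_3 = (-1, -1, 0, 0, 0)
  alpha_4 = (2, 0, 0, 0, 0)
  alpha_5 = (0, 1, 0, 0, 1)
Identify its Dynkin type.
type C_5

Compute the Cartan integers a_ij = 2(alpha_i, alpha_j)/(alpha_j, alpha_j); the resulting 5x5 Cartan matrix is
[[2, -1, 0, 0, -1], [-1, 2, 0, 0, 0], [0, 0, 2, -1, -1], [0, 0, -2, 2, 0], [-1, 0, -1, 0, 2]].
The roots have two lengths (squared-length ratio 2:1); the short ones are alpha_{1,2,3,5}. The associated Dynkin diagram is a chain of 5 nodes with a double edge at one end; the terminal node there is the unique long simple root (C_5), so the type is C_5 (the algebra sp(10)).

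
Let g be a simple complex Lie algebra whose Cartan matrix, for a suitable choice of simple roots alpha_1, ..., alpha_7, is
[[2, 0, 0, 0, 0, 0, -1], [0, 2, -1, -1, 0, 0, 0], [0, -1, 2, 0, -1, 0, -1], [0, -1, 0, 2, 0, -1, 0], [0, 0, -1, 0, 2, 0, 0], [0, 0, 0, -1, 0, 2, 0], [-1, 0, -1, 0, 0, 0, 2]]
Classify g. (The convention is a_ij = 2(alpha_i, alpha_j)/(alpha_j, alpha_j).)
E_7

The matrix has rank 7 with 2's on the diagonal. Reading the off-diagonal entries as Dynkin edges (a single edge where a_ij = a_ji = -1; a double or triple edge where a_ij * a_ji = 2 or 3), the diagram is a chain of 6 nodes with one extra node attached to the third node from one end (E_7). One simple-root ordering that puts it in standard form is (alpha_1, alpha_5, alpha_7, alpha_3, alpha_2, alpha_4, alpha_6). So the algebra is type E_7.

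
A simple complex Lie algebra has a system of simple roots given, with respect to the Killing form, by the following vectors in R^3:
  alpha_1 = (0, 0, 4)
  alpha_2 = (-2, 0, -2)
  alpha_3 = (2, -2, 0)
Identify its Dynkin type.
C_3 (sp(6))

Compute the Cartan integers a_ij = 2(alpha_i, alpha_j)/(alpha_j, alpha_j); the resulting 3x3 Cartan matrix is
[[2, -2, 0], [-1, 2, -1], [0, -1, 2]].
The roots have two lengths (squared-length ratio 2:1); the short ones are alpha_{2,3}. The associated Dynkin diagram is a chain of 3 nodes with a double edge at one end; the terminal node there is the unique long simple root (C_3), so the type is C_3 (the algebra sp(6)).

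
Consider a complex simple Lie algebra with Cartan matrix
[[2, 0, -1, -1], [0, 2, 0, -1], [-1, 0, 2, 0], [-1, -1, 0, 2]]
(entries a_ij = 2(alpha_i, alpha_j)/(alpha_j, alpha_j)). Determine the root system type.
The matrix has rank 4 with 2's on the diagonal. Reading the off-diagonal entries as Dynkin edges (a single edge where a_ij = a_ji = -1; a double or triple edge where a_ij * a_ji = 2 or 3), the diagram is a chain of 4 nodes with single edges (A_4). One simple-root ordering that puts it in standard form is (alpha_2, alpha_4, alpha_1, alpha_3). So the algebra is type A_4, i.e. sl(5).

type A_4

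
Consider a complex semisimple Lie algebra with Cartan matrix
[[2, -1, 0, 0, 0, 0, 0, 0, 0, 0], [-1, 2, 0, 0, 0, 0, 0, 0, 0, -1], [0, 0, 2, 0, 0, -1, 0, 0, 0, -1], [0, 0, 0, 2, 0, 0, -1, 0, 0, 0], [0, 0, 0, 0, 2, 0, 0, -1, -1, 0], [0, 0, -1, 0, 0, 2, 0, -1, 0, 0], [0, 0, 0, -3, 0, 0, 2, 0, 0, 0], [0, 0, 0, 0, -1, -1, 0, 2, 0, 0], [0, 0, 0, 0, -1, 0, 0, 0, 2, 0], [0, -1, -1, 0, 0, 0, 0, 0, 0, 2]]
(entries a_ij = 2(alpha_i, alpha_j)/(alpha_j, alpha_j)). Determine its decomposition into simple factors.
type A_8 + type G_2

The diagram associated to this matrix has two connected components: the simple roots {alpha_1, alpha_2, alpha_3, alpha_5, alpha_6, alpha_8, alpha_9, alpha_10} form a chain of 8 nodes with single edges (A_8), and {alpha_4, alpha_7} form two nodes joined by a triple edge (G_2). A semisimple Lie algebra decomposes uniquely as the direct sum of simple ideals, one per connected component of its Dynkin diagram, so g ≅ A_8 ⊕ G_2 (dimension 80 + 14 = 94).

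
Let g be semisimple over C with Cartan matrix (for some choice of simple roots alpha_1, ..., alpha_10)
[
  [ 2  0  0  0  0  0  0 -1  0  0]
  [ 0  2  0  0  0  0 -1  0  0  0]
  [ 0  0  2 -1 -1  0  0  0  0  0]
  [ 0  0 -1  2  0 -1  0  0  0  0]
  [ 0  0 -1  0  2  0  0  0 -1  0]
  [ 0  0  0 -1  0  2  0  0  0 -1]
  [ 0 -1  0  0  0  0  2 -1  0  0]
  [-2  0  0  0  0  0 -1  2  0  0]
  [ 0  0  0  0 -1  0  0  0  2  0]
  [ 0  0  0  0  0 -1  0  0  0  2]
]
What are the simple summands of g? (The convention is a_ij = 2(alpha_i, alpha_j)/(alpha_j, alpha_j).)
type A_6 ⊕ type B_4

The diagram associated to this matrix has two connected components: the simple roots {alpha_3, alpha_4, alpha_5, alpha_6, alpha_9, alpha_10} form a chain of 6 nodes with single edges (A_6), and {alpha_1, alpha_2, alpha_7, alpha_8} form a chain of 4 nodes with a double edge at one end; the terminal node there is the unique short simple root (B_4). A semisimple Lie algebra decomposes uniquely as the direct sum of simple ideals, one per connected component of its Dynkin diagram, so g ≅ A_6 ⊕ B_4 (dimension 48 + 36 = 84).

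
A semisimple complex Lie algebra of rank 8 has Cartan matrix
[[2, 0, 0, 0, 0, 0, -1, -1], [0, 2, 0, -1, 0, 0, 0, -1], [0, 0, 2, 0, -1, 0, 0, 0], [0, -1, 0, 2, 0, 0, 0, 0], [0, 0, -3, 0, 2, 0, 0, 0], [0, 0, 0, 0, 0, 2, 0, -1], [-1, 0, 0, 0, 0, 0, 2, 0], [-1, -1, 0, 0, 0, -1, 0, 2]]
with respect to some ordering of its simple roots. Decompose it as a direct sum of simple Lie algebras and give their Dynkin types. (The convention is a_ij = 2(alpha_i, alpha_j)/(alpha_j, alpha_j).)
type E_6 + type G_2

The diagram associated to this matrix has two connected components: the simple roots {alpha_1, alpha_2, alpha_4, alpha_6, alpha_7, alpha_8} form a chain of 5 nodes with one extra node attached to the third node from one end (E_6), and {alpha_3, alpha_5} form two nodes joined by a triple edge (G_2). A semisimple Lie algebra decomposes uniquely as the direct sum of simple ideals, one per connected component of its Dynkin diagram, so g ≅ E_6 ⊕ G_2 (dimension 78 + 14 = 92).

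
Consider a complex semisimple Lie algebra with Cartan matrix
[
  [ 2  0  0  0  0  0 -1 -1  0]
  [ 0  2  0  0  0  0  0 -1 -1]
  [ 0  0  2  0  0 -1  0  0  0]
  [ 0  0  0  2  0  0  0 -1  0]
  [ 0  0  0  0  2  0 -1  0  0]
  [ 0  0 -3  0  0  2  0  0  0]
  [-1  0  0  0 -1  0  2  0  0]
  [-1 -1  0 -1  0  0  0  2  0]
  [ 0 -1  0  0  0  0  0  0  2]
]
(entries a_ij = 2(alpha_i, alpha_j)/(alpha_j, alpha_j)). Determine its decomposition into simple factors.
The diagram associated to this matrix has two connected components: the simple roots {alpha_1, alpha_2, alpha_4, alpha_5, alpha_7, alpha_8, alpha_9} form a chain of 6 nodes with one extra node attached to the third node from one end (E_7), and {alpha_3, alpha_6} form two nodes joined by a triple edge (G_2). A semisimple Lie algebra decomposes uniquely as the direct sum of simple ideals, one per connected component of its Dynkin diagram, so g ≅ E_7 ⊕ G_2 (dimension 133 + 14 = 147).

E7 ⊕ G2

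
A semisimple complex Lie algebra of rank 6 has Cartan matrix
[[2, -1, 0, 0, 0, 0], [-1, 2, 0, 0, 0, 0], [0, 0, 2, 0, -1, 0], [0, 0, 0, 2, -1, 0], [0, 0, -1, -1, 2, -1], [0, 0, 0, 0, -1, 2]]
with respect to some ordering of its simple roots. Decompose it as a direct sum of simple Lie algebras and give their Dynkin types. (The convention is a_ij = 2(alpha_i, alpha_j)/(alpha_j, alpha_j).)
The diagram associated to this matrix has two connected components: the simple roots {alpha_1, alpha_2} form a chain of 2 nodes with single edges (A_2), and {alpha_3, alpha_4, alpha_5, alpha_6} form a chain of 2 nodes with a fork of two nodes at one end (D_4). A semisimple Lie algebra decomposes uniquely as the direct sum of simple ideals, one per connected component of its Dynkin diagram, so g ≅ A_2 ⊕ D_4 (dimension 8 + 28 = 36).

type A_2 + type D_4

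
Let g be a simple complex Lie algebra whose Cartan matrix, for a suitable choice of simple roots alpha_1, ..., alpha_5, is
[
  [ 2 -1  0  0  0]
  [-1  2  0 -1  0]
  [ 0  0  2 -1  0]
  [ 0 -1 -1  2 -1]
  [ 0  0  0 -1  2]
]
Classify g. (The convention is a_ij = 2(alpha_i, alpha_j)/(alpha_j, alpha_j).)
D_5 (so(10))

The matrix has rank 5 with 2's on the diagonal. Reading the off-diagonal entries as Dynkin edges (a single edge where a_ij = a_ji = -1; a double or triple edge where a_ij * a_ji = 2 or 3), the diagram is a chain of 3 nodes with a fork of two nodes at one end (D_5). One simple-root ordering that puts it in standard form is (alpha_1, alpha_2, alpha_4, alpha_5, alpha_3). So the algebra is type D_5, i.e. so(10).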